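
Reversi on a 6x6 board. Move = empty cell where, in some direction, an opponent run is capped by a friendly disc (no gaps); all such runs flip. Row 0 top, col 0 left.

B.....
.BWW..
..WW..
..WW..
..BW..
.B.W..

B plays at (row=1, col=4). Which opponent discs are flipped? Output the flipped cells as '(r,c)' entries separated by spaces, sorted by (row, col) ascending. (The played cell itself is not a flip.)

Answer: (1,2) (1,3)

Derivation:
Dir NW: first cell '.' (not opp) -> no flip
Dir N: first cell '.' (not opp) -> no flip
Dir NE: first cell '.' (not opp) -> no flip
Dir W: opp run (1,3) (1,2) capped by B -> flip
Dir E: first cell '.' (not opp) -> no flip
Dir SW: opp run (2,3) (3,2), next='.' -> no flip
Dir S: first cell '.' (not opp) -> no flip
Dir SE: first cell '.' (not opp) -> no flip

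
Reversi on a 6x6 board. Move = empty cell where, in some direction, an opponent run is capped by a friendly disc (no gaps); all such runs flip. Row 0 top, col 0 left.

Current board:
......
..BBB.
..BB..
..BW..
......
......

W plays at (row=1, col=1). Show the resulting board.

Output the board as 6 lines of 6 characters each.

Answer: ......
.WBBB.
..WB..
..BW..
......
......

Derivation:
Place W at (1,1); scan 8 dirs for brackets.
Dir NW: first cell '.' (not opp) -> no flip
Dir N: first cell '.' (not opp) -> no flip
Dir NE: first cell '.' (not opp) -> no flip
Dir W: first cell '.' (not opp) -> no flip
Dir E: opp run (1,2) (1,3) (1,4), next='.' -> no flip
Dir SW: first cell '.' (not opp) -> no flip
Dir S: first cell '.' (not opp) -> no flip
Dir SE: opp run (2,2) capped by W -> flip
All flips: (2,2)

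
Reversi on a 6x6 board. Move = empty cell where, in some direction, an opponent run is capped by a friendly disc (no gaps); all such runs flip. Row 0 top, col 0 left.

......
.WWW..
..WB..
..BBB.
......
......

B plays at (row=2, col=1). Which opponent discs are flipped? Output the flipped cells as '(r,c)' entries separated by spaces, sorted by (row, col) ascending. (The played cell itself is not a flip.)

Answer: (2,2)

Derivation:
Dir NW: first cell '.' (not opp) -> no flip
Dir N: opp run (1,1), next='.' -> no flip
Dir NE: opp run (1,2), next='.' -> no flip
Dir W: first cell '.' (not opp) -> no flip
Dir E: opp run (2,2) capped by B -> flip
Dir SW: first cell '.' (not opp) -> no flip
Dir S: first cell '.' (not opp) -> no flip
Dir SE: first cell 'B' (not opp) -> no flip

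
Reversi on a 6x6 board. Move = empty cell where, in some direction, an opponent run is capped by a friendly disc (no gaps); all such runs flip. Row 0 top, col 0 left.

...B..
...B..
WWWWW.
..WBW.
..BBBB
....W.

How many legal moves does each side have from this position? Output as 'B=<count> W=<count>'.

Answer: B=8 W=6

Derivation:
-- B to move --
(1,0): flips 2 -> legal
(1,1): flips 1 -> legal
(1,2): flips 4 -> legal
(1,4): flips 2 -> legal
(1,5): flips 1 -> legal
(2,5): flips 1 -> legal
(3,0): no bracket -> illegal
(3,1): flips 2 -> legal
(3,5): flips 2 -> legal
(4,1): no bracket -> illegal
(5,3): no bracket -> illegal
(5,5): no bracket -> illegal
B mobility = 8
-- W to move --
(0,2): flips 1 -> legal
(0,4): flips 1 -> legal
(1,2): no bracket -> illegal
(1,4): no bracket -> illegal
(3,1): no bracket -> illegal
(3,5): no bracket -> illegal
(4,1): no bracket -> illegal
(5,1): flips 2 -> legal
(5,2): flips 2 -> legal
(5,3): flips 2 -> legal
(5,5): flips 2 -> legal
W mobility = 6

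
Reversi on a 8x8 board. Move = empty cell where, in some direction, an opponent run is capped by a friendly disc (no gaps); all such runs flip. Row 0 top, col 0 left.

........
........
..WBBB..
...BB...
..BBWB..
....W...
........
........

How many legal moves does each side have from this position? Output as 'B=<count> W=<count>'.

Answer: B=6 W=6

Derivation:
-- B to move --
(1,1): flips 1 -> legal
(1,2): no bracket -> illegal
(1,3): no bracket -> illegal
(2,1): flips 1 -> legal
(3,1): no bracket -> illegal
(3,2): no bracket -> illegal
(3,5): no bracket -> illegal
(5,3): no bracket -> illegal
(5,5): flips 1 -> legal
(6,3): flips 1 -> legal
(6,4): flips 2 -> legal
(6,5): flips 1 -> legal
B mobility = 6
-- W to move --
(1,2): no bracket -> illegal
(1,3): no bracket -> illegal
(1,4): flips 2 -> legal
(1,5): no bracket -> illegal
(1,6): no bracket -> illegal
(2,6): flips 3 -> legal
(3,1): no bracket -> illegal
(3,2): flips 1 -> legal
(3,5): no bracket -> illegal
(3,6): flips 1 -> legal
(4,1): flips 2 -> legal
(4,6): flips 1 -> legal
(5,1): no bracket -> illegal
(5,2): no bracket -> illegal
(5,3): no bracket -> illegal
(5,5): no bracket -> illegal
(5,6): no bracket -> illegal
W mobility = 6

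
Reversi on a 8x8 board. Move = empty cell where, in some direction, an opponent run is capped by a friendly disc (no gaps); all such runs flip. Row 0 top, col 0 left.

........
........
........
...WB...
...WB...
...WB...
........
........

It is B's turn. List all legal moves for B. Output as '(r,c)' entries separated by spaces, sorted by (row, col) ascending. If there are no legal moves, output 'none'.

Answer: (2,2) (3,2) (4,2) (5,2) (6,2)

Derivation:
(2,2): flips 1 -> legal
(2,3): no bracket -> illegal
(2,4): no bracket -> illegal
(3,2): flips 2 -> legal
(4,2): flips 1 -> legal
(5,2): flips 2 -> legal
(6,2): flips 1 -> legal
(6,3): no bracket -> illegal
(6,4): no bracket -> illegal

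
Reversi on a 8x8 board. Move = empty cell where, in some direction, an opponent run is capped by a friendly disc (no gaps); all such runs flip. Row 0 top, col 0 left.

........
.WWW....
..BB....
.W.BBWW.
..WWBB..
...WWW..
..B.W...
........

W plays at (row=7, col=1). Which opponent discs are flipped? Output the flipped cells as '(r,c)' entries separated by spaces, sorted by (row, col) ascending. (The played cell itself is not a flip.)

Answer: (6,2)

Derivation:
Dir NW: first cell '.' (not opp) -> no flip
Dir N: first cell '.' (not opp) -> no flip
Dir NE: opp run (6,2) capped by W -> flip
Dir W: first cell '.' (not opp) -> no flip
Dir E: first cell '.' (not opp) -> no flip
Dir SW: edge -> no flip
Dir S: edge -> no flip
Dir SE: edge -> no flip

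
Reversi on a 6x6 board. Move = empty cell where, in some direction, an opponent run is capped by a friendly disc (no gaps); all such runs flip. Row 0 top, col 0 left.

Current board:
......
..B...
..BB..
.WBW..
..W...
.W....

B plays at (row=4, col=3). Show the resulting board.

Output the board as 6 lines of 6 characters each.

Answer: ......
..B...
..BB..
.WBB..
..WB..
.W....

Derivation:
Place B at (4,3); scan 8 dirs for brackets.
Dir NW: first cell 'B' (not opp) -> no flip
Dir N: opp run (3,3) capped by B -> flip
Dir NE: first cell '.' (not opp) -> no flip
Dir W: opp run (4,2), next='.' -> no flip
Dir E: first cell '.' (not opp) -> no flip
Dir SW: first cell '.' (not opp) -> no flip
Dir S: first cell '.' (not opp) -> no flip
Dir SE: first cell '.' (not opp) -> no flip
All flips: (3,3)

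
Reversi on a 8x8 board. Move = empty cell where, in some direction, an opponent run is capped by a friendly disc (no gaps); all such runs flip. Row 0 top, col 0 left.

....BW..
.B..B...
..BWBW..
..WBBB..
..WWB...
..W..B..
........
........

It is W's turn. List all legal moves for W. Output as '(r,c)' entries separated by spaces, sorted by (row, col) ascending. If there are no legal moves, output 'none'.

(0,0): no bracket -> illegal
(0,1): no bracket -> illegal
(0,2): no bracket -> illegal
(0,3): flips 2 -> legal
(1,0): no bracket -> illegal
(1,2): flips 1 -> legal
(1,3): no bracket -> illegal
(1,5): flips 2 -> legal
(2,0): no bracket -> illegal
(2,1): flips 1 -> legal
(2,6): no bracket -> illegal
(3,1): no bracket -> illegal
(3,6): flips 3 -> legal
(4,5): flips 3 -> legal
(4,6): no bracket -> illegal
(5,3): no bracket -> illegal
(5,4): no bracket -> illegal
(5,6): no bracket -> illegal
(6,4): no bracket -> illegal
(6,5): no bracket -> illegal
(6,6): no bracket -> illegal

Answer: (0,3) (1,2) (1,5) (2,1) (3,6) (4,5)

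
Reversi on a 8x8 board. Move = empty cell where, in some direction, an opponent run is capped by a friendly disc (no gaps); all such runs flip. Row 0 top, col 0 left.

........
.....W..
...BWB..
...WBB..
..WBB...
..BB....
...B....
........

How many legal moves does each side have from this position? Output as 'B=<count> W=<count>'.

-- B to move --
(0,4): no bracket -> illegal
(0,5): flips 1 -> legal
(0,6): no bracket -> illegal
(1,3): flips 1 -> legal
(1,4): flips 1 -> legal
(1,6): no bracket -> illegal
(2,2): flips 1 -> legal
(2,6): no bracket -> illegal
(3,1): flips 1 -> legal
(3,2): flips 2 -> legal
(4,1): flips 1 -> legal
(5,1): no bracket -> illegal
B mobility = 7
-- W to move --
(1,2): no bracket -> illegal
(1,3): flips 1 -> legal
(1,4): no bracket -> illegal
(1,6): no bracket -> illegal
(2,2): flips 1 -> legal
(2,6): flips 1 -> legal
(3,2): no bracket -> illegal
(3,6): flips 2 -> legal
(4,1): no bracket -> illegal
(4,5): flips 4 -> legal
(4,6): flips 1 -> legal
(5,1): no bracket -> illegal
(5,4): flips 2 -> legal
(5,5): flips 1 -> legal
(6,1): no bracket -> illegal
(6,2): flips 1 -> legal
(6,4): flips 1 -> legal
(7,2): no bracket -> illegal
(7,3): flips 3 -> legal
(7,4): no bracket -> illegal
W mobility = 11

Answer: B=7 W=11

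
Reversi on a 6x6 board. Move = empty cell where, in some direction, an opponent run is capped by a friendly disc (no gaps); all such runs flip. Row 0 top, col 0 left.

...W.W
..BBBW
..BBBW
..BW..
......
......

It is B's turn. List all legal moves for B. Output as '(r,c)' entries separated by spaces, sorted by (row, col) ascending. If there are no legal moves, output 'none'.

Answer: (3,4) (4,2) (4,3) (4,4)

Derivation:
(0,2): no bracket -> illegal
(0,4): no bracket -> illegal
(3,4): flips 1 -> legal
(3,5): no bracket -> illegal
(4,2): flips 1 -> legal
(4,3): flips 1 -> legal
(4,4): flips 1 -> legal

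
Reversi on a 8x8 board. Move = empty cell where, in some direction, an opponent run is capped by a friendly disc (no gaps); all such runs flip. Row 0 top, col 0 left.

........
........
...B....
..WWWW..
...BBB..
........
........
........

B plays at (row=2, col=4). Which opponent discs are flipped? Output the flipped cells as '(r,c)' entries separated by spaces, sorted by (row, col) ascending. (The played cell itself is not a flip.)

Answer: (3,4)

Derivation:
Dir NW: first cell '.' (not opp) -> no flip
Dir N: first cell '.' (not opp) -> no flip
Dir NE: first cell '.' (not opp) -> no flip
Dir W: first cell 'B' (not opp) -> no flip
Dir E: first cell '.' (not opp) -> no flip
Dir SW: opp run (3,3), next='.' -> no flip
Dir S: opp run (3,4) capped by B -> flip
Dir SE: opp run (3,5), next='.' -> no flip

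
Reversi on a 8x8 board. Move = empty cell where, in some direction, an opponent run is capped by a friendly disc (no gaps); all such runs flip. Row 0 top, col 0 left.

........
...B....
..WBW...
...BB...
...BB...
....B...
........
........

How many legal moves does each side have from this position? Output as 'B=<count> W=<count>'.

Answer: B=7 W=5

Derivation:
-- B to move --
(1,1): flips 1 -> legal
(1,2): no bracket -> illegal
(1,4): flips 1 -> legal
(1,5): flips 1 -> legal
(2,1): flips 1 -> legal
(2,5): flips 1 -> legal
(3,1): flips 1 -> legal
(3,2): no bracket -> illegal
(3,5): flips 1 -> legal
B mobility = 7
-- W to move --
(0,2): flips 1 -> legal
(0,3): no bracket -> illegal
(0,4): flips 1 -> legal
(1,2): no bracket -> illegal
(1,4): no bracket -> illegal
(2,5): no bracket -> illegal
(3,2): no bracket -> illegal
(3,5): no bracket -> illegal
(4,2): flips 1 -> legal
(4,5): no bracket -> illegal
(5,2): no bracket -> illegal
(5,3): no bracket -> illegal
(5,5): flips 2 -> legal
(6,3): no bracket -> illegal
(6,4): flips 3 -> legal
(6,5): no bracket -> illegal
W mobility = 5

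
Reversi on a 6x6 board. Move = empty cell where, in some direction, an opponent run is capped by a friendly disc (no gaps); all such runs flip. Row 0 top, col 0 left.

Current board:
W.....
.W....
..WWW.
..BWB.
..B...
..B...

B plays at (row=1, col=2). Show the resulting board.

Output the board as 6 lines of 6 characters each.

Answer: W.....
.WB...
..BBW.
..BWB.
..B...
..B...

Derivation:
Place B at (1,2); scan 8 dirs for brackets.
Dir NW: first cell '.' (not opp) -> no flip
Dir N: first cell '.' (not opp) -> no flip
Dir NE: first cell '.' (not opp) -> no flip
Dir W: opp run (1,1), next='.' -> no flip
Dir E: first cell '.' (not opp) -> no flip
Dir SW: first cell '.' (not opp) -> no flip
Dir S: opp run (2,2) capped by B -> flip
Dir SE: opp run (2,3) capped by B -> flip
All flips: (2,2) (2,3)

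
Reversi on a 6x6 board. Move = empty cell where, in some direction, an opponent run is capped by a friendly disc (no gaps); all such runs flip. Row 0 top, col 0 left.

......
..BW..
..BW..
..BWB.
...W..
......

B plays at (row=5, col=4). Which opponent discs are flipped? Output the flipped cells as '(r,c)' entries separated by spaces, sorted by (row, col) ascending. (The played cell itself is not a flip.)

Dir NW: opp run (4,3) capped by B -> flip
Dir N: first cell '.' (not opp) -> no flip
Dir NE: first cell '.' (not opp) -> no flip
Dir W: first cell '.' (not opp) -> no flip
Dir E: first cell '.' (not opp) -> no flip
Dir SW: edge -> no flip
Dir S: edge -> no flip
Dir SE: edge -> no flip

Answer: (4,3)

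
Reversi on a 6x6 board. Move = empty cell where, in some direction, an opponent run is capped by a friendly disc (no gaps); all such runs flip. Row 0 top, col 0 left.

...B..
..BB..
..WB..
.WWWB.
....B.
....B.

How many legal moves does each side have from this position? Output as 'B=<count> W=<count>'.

Answer: B=7 W=6

Derivation:
-- B to move --
(1,1): flips 2 -> legal
(2,0): no bracket -> illegal
(2,1): flips 1 -> legal
(2,4): no bracket -> illegal
(3,0): flips 3 -> legal
(4,0): flips 2 -> legal
(4,1): flips 1 -> legal
(4,2): flips 2 -> legal
(4,3): flips 1 -> legal
B mobility = 7
-- W to move --
(0,1): no bracket -> illegal
(0,2): flips 1 -> legal
(0,4): flips 1 -> legal
(1,1): no bracket -> illegal
(1,4): flips 1 -> legal
(2,1): no bracket -> illegal
(2,4): flips 1 -> legal
(2,5): no bracket -> illegal
(3,5): flips 1 -> legal
(4,3): no bracket -> illegal
(4,5): no bracket -> illegal
(5,3): no bracket -> illegal
(5,5): flips 1 -> legal
W mobility = 6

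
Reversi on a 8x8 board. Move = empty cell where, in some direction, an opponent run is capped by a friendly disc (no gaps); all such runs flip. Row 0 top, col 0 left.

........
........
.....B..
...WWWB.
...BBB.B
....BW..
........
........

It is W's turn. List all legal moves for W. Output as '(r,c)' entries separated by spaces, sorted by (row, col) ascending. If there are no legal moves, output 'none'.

(1,4): no bracket -> illegal
(1,5): flips 1 -> legal
(1,6): flips 1 -> legal
(2,4): no bracket -> illegal
(2,6): no bracket -> illegal
(2,7): no bracket -> illegal
(3,2): no bracket -> illegal
(3,7): flips 1 -> legal
(4,2): no bracket -> illegal
(4,6): no bracket -> illegal
(5,2): flips 1 -> legal
(5,3): flips 3 -> legal
(5,6): flips 1 -> legal
(5,7): no bracket -> illegal
(6,3): no bracket -> illegal
(6,4): flips 2 -> legal
(6,5): no bracket -> illegal

Answer: (1,5) (1,6) (3,7) (5,2) (5,3) (5,6) (6,4)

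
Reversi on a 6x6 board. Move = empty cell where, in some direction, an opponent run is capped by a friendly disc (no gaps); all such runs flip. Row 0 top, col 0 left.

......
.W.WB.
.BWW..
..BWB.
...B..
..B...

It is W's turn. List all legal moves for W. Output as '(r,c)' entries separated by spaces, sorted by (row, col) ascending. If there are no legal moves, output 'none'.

Answer: (0,5) (1,5) (2,0) (3,1) (3,5) (4,1) (4,2) (4,5) (5,3)

Derivation:
(0,3): no bracket -> illegal
(0,4): no bracket -> illegal
(0,5): flips 1 -> legal
(1,0): no bracket -> illegal
(1,2): no bracket -> illegal
(1,5): flips 1 -> legal
(2,0): flips 1 -> legal
(2,4): no bracket -> illegal
(2,5): no bracket -> illegal
(3,0): no bracket -> illegal
(3,1): flips 2 -> legal
(3,5): flips 1 -> legal
(4,1): flips 1 -> legal
(4,2): flips 1 -> legal
(4,4): no bracket -> illegal
(4,5): flips 1 -> legal
(5,1): no bracket -> illegal
(5,3): flips 1 -> legal
(5,4): no bracket -> illegal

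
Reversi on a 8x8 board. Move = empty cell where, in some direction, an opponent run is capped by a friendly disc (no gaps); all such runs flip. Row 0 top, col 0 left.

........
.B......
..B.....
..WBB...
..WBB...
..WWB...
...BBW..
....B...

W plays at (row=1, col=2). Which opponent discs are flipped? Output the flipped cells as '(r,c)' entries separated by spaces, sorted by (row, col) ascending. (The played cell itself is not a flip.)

Answer: (2,2)

Derivation:
Dir NW: first cell '.' (not opp) -> no flip
Dir N: first cell '.' (not opp) -> no flip
Dir NE: first cell '.' (not opp) -> no flip
Dir W: opp run (1,1), next='.' -> no flip
Dir E: first cell '.' (not opp) -> no flip
Dir SW: first cell '.' (not opp) -> no flip
Dir S: opp run (2,2) capped by W -> flip
Dir SE: first cell '.' (not opp) -> no flip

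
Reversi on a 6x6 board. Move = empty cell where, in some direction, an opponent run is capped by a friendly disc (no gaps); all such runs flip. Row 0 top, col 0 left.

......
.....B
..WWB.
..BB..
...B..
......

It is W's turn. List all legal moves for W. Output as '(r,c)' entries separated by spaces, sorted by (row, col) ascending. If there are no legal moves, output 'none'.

(0,4): no bracket -> illegal
(0,5): no bracket -> illegal
(1,3): no bracket -> illegal
(1,4): no bracket -> illegal
(2,1): no bracket -> illegal
(2,5): flips 1 -> legal
(3,1): no bracket -> illegal
(3,4): no bracket -> illegal
(3,5): no bracket -> illegal
(4,1): flips 1 -> legal
(4,2): flips 1 -> legal
(4,4): flips 1 -> legal
(5,2): no bracket -> illegal
(5,3): flips 2 -> legal
(5,4): no bracket -> illegal

Answer: (2,5) (4,1) (4,2) (4,4) (5,3)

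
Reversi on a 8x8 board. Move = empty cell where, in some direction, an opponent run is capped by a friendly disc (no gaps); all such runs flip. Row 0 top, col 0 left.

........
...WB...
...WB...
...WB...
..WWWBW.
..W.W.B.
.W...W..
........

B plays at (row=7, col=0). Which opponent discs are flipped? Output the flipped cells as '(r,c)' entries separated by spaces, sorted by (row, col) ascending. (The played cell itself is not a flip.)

Dir NW: edge -> no flip
Dir N: first cell '.' (not opp) -> no flip
Dir NE: opp run (6,1) (5,2) (4,3) capped by B -> flip
Dir W: edge -> no flip
Dir E: first cell '.' (not opp) -> no flip
Dir SW: edge -> no flip
Dir S: edge -> no flip
Dir SE: edge -> no flip

Answer: (4,3) (5,2) (6,1)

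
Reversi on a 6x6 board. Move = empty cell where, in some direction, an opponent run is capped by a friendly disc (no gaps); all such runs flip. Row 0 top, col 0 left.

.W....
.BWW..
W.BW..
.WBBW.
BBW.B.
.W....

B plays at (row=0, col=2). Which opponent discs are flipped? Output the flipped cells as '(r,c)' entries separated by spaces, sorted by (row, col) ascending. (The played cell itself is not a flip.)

Dir NW: edge -> no flip
Dir N: edge -> no flip
Dir NE: edge -> no flip
Dir W: opp run (0,1), next='.' -> no flip
Dir E: first cell '.' (not opp) -> no flip
Dir SW: first cell 'B' (not opp) -> no flip
Dir S: opp run (1,2) capped by B -> flip
Dir SE: opp run (1,3), next='.' -> no flip

Answer: (1,2)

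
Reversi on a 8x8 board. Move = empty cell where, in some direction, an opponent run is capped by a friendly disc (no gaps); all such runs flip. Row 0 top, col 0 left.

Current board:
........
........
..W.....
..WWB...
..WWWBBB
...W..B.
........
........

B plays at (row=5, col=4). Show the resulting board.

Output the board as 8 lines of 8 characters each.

Place B at (5,4); scan 8 dirs for brackets.
Dir NW: opp run (4,3) (3,2), next='.' -> no flip
Dir N: opp run (4,4) capped by B -> flip
Dir NE: first cell 'B' (not opp) -> no flip
Dir W: opp run (5,3), next='.' -> no flip
Dir E: first cell '.' (not opp) -> no flip
Dir SW: first cell '.' (not opp) -> no flip
Dir S: first cell '.' (not opp) -> no flip
Dir SE: first cell '.' (not opp) -> no flip
All flips: (4,4)

Answer: ........
........
..W.....
..WWB...
..WWBBBB
...WB.B.
........
........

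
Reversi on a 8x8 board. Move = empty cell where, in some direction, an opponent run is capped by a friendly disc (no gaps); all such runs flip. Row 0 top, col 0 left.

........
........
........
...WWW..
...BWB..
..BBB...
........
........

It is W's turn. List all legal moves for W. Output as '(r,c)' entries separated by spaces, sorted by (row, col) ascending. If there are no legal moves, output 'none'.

Answer: (4,2) (4,6) (5,5) (5,6) (6,1) (6,2) (6,3) (6,4)

Derivation:
(3,2): no bracket -> illegal
(3,6): no bracket -> illegal
(4,1): no bracket -> illegal
(4,2): flips 1 -> legal
(4,6): flips 1 -> legal
(5,1): no bracket -> illegal
(5,5): flips 1 -> legal
(5,6): flips 1 -> legal
(6,1): flips 2 -> legal
(6,2): flips 1 -> legal
(6,3): flips 2 -> legal
(6,4): flips 1 -> legal
(6,5): no bracket -> illegal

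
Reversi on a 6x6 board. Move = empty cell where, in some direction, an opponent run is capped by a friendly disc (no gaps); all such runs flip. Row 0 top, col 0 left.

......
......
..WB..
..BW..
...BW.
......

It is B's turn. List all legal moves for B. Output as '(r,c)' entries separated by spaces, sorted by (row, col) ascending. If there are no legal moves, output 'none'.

Answer: (1,2) (2,1) (3,4) (4,5)

Derivation:
(1,1): no bracket -> illegal
(1,2): flips 1 -> legal
(1,3): no bracket -> illegal
(2,1): flips 1 -> legal
(2,4): no bracket -> illegal
(3,1): no bracket -> illegal
(3,4): flips 1 -> legal
(3,5): no bracket -> illegal
(4,2): no bracket -> illegal
(4,5): flips 1 -> legal
(5,3): no bracket -> illegal
(5,4): no bracket -> illegal
(5,5): no bracket -> illegal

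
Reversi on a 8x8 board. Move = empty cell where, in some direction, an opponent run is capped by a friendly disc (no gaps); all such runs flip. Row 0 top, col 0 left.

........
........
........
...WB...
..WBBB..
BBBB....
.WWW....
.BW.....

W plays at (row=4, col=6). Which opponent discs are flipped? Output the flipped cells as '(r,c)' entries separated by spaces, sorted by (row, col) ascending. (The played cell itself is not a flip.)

Dir NW: first cell '.' (not opp) -> no flip
Dir N: first cell '.' (not opp) -> no flip
Dir NE: first cell '.' (not opp) -> no flip
Dir W: opp run (4,5) (4,4) (4,3) capped by W -> flip
Dir E: first cell '.' (not opp) -> no flip
Dir SW: first cell '.' (not opp) -> no flip
Dir S: first cell '.' (not opp) -> no flip
Dir SE: first cell '.' (not opp) -> no flip

Answer: (4,3) (4,4) (4,5)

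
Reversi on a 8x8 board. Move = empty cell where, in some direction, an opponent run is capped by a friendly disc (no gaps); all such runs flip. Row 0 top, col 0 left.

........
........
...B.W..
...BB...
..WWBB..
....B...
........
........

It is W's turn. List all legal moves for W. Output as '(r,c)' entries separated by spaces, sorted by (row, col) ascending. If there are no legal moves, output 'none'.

Answer: (1,3) (2,4) (4,6) (6,5)

Derivation:
(1,2): no bracket -> illegal
(1,3): flips 2 -> legal
(1,4): no bracket -> illegal
(2,2): no bracket -> illegal
(2,4): flips 1 -> legal
(3,2): no bracket -> illegal
(3,5): no bracket -> illegal
(3,6): no bracket -> illegal
(4,6): flips 2 -> legal
(5,3): no bracket -> illegal
(5,5): no bracket -> illegal
(5,6): no bracket -> illegal
(6,3): no bracket -> illegal
(6,4): no bracket -> illegal
(6,5): flips 1 -> legal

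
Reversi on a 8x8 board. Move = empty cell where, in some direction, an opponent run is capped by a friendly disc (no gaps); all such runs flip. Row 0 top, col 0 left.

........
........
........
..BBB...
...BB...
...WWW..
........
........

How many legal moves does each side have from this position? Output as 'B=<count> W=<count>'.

-- B to move --
(4,2): no bracket -> illegal
(4,5): no bracket -> illegal
(4,6): no bracket -> illegal
(5,2): no bracket -> illegal
(5,6): no bracket -> illegal
(6,2): flips 1 -> legal
(6,3): flips 1 -> legal
(6,4): flips 1 -> legal
(6,5): flips 1 -> legal
(6,6): flips 1 -> legal
B mobility = 5
-- W to move --
(2,1): flips 2 -> legal
(2,2): flips 2 -> legal
(2,3): flips 2 -> legal
(2,4): flips 2 -> legal
(2,5): no bracket -> illegal
(3,1): no bracket -> illegal
(3,5): flips 1 -> legal
(4,1): no bracket -> illegal
(4,2): no bracket -> illegal
(4,5): no bracket -> illegal
(5,2): no bracket -> illegal
W mobility = 5

Answer: B=5 W=5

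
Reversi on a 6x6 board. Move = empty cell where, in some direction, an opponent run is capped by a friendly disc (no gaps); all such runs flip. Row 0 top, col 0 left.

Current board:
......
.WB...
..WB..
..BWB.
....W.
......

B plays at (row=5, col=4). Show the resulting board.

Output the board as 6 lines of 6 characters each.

Answer: ......
.WB...
..WB..
..BWB.
....B.
....B.

Derivation:
Place B at (5,4); scan 8 dirs for brackets.
Dir NW: first cell '.' (not opp) -> no flip
Dir N: opp run (4,4) capped by B -> flip
Dir NE: first cell '.' (not opp) -> no flip
Dir W: first cell '.' (not opp) -> no flip
Dir E: first cell '.' (not opp) -> no flip
Dir SW: edge -> no flip
Dir S: edge -> no flip
Dir SE: edge -> no flip
All flips: (4,4)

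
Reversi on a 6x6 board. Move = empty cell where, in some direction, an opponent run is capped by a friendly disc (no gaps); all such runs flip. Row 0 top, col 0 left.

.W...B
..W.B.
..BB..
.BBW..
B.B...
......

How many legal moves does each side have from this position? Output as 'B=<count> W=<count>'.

-- B to move --
(0,0): no bracket -> illegal
(0,2): flips 1 -> legal
(0,3): no bracket -> illegal
(1,0): no bracket -> illegal
(1,1): no bracket -> illegal
(1,3): no bracket -> illegal
(2,1): no bracket -> illegal
(2,4): flips 1 -> legal
(3,4): flips 1 -> legal
(4,3): flips 1 -> legal
(4,4): flips 1 -> legal
B mobility = 5
-- W to move --
(0,3): no bracket -> illegal
(0,4): no bracket -> illegal
(1,1): flips 1 -> legal
(1,3): flips 1 -> legal
(1,5): no bracket -> illegal
(2,0): no bracket -> illegal
(2,1): no bracket -> illegal
(2,4): no bracket -> illegal
(2,5): no bracket -> illegal
(3,0): flips 2 -> legal
(3,4): flips 1 -> legal
(4,1): no bracket -> illegal
(4,3): no bracket -> illegal
(5,0): no bracket -> illegal
(5,1): flips 1 -> legal
(5,2): flips 3 -> legal
(5,3): no bracket -> illegal
W mobility = 6

Answer: B=5 W=6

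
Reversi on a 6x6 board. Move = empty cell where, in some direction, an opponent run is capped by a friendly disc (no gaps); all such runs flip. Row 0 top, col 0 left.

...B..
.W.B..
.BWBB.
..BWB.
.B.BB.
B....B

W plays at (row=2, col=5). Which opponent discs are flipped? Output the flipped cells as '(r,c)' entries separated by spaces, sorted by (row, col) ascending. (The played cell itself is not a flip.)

Answer: (2,3) (2,4)

Derivation:
Dir NW: first cell '.' (not opp) -> no flip
Dir N: first cell '.' (not opp) -> no flip
Dir NE: edge -> no flip
Dir W: opp run (2,4) (2,3) capped by W -> flip
Dir E: edge -> no flip
Dir SW: opp run (3,4) (4,3), next='.' -> no flip
Dir S: first cell '.' (not opp) -> no flip
Dir SE: edge -> no flip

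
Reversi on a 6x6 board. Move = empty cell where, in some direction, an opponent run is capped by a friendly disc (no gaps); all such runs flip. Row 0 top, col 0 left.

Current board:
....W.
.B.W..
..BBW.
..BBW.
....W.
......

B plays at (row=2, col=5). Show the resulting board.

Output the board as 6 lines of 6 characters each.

Place B at (2,5); scan 8 dirs for brackets.
Dir NW: first cell '.' (not opp) -> no flip
Dir N: first cell '.' (not opp) -> no flip
Dir NE: edge -> no flip
Dir W: opp run (2,4) capped by B -> flip
Dir E: edge -> no flip
Dir SW: opp run (3,4), next='.' -> no flip
Dir S: first cell '.' (not opp) -> no flip
Dir SE: edge -> no flip
All flips: (2,4)

Answer: ....W.
.B.W..
..BBBB
..BBW.
....W.
......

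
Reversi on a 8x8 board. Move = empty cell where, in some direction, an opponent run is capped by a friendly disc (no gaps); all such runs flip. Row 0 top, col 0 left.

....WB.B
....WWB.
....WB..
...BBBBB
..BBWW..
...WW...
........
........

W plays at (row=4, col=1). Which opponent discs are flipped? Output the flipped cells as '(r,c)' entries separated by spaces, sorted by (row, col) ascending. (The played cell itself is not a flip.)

Dir NW: first cell '.' (not opp) -> no flip
Dir N: first cell '.' (not opp) -> no flip
Dir NE: first cell '.' (not opp) -> no flip
Dir W: first cell '.' (not opp) -> no flip
Dir E: opp run (4,2) (4,3) capped by W -> flip
Dir SW: first cell '.' (not opp) -> no flip
Dir S: first cell '.' (not opp) -> no flip
Dir SE: first cell '.' (not opp) -> no flip

Answer: (4,2) (4,3)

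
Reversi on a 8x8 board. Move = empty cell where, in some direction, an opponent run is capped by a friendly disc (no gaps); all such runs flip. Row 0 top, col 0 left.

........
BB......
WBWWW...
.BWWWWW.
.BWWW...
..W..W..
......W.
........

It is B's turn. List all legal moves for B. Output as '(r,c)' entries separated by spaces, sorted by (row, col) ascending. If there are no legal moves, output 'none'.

Answer: (1,3) (1,4) (2,5) (3,0) (3,7) (4,5) (5,3) (5,4) (6,3) (7,7)

Derivation:
(1,2): no bracket -> illegal
(1,3): flips 1 -> legal
(1,4): flips 2 -> legal
(1,5): no bracket -> illegal
(2,5): flips 3 -> legal
(2,6): no bracket -> illegal
(2,7): no bracket -> illegal
(3,0): flips 1 -> legal
(3,7): flips 5 -> legal
(4,5): flips 3 -> legal
(4,6): no bracket -> illegal
(4,7): no bracket -> illegal
(5,1): no bracket -> illegal
(5,3): flips 1 -> legal
(5,4): flips 2 -> legal
(5,6): no bracket -> illegal
(5,7): no bracket -> illegal
(6,1): no bracket -> illegal
(6,2): no bracket -> illegal
(6,3): flips 1 -> legal
(6,4): no bracket -> illegal
(6,5): no bracket -> illegal
(6,7): no bracket -> illegal
(7,5): no bracket -> illegal
(7,6): no bracket -> illegal
(7,7): flips 5 -> legal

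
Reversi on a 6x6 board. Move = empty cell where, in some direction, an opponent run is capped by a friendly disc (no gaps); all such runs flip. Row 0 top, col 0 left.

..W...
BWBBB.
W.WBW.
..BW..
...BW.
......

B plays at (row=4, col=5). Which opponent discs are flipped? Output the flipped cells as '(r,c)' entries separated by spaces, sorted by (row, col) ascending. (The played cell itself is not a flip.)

Answer: (4,4)

Derivation:
Dir NW: first cell '.' (not opp) -> no flip
Dir N: first cell '.' (not opp) -> no flip
Dir NE: edge -> no flip
Dir W: opp run (4,4) capped by B -> flip
Dir E: edge -> no flip
Dir SW: first cell '.' (not opp) -> no flip
Dir S: first cell '.' (not opp) -> no flip
Dir SE: edge -> no flip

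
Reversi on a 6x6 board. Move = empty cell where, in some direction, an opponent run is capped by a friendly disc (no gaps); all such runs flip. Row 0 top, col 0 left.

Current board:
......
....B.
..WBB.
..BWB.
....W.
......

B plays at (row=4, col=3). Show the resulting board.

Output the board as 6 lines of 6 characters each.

Answer: ......
....B.
..WBB.
..BBB.
...BW.
......

Derivation:
Place B at (4,3); scan 8 dirs for brackets.
Dir NW: first cell 'B' (not opp) -> no flip
Dir N: opp run (3,3) capped by B -> flip
Dir NE: first cell 'B' (not opp) -> no flip
Dir W: first cell '.' (not opp) -> no flip
Dir E: opp run (4,4), next='.' -> no flip
Dir SW: first cell '.' (not opp) -> no flip
Dir S: first cell '.' (not opp) -> no flip
Dir SE: first cell '.' (not opp) -> no flip
All flips: (3,3)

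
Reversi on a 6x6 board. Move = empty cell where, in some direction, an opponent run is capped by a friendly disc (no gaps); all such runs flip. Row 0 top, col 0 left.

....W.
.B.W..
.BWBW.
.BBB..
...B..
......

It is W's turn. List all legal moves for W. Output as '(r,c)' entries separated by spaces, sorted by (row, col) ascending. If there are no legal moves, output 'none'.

(0,0): flips 1 -> legal
(0,1): no bracket -> illegal
(0,2): no bracket -> illegal
(1,0): no bracket -> illegal
(1,2): no bracket -> illegal
(1,4): no bracket -> illegal
(2,0): flips 1 -> legal
(3,0): no bracket -> illegal
(3,4): no bracket -> illegal
(4,0): flips 1 -> legal
(4,1): no bracket -> illegal
(4,2): flips 2 -> legal
(4,4): flips 1 -> legal
(5,2): no bracket -> illegal
(5,3): flips 3 -> legal
(5,4): no bracket -> illegal

Answer: (0,0) (2,0) (4,0) (4,2) (4,4) (5,3)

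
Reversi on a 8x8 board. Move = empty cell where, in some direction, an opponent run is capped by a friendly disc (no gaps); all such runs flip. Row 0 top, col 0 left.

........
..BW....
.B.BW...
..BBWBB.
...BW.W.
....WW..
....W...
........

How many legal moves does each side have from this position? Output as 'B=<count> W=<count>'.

-- B to move --
(0,2): flips 2 -> legal
(0,3): flips 1 -> legal
(0,4): no bracket -> illegal
(1,4): flips 1 -> legal
(1,5): flips 1 -> legal
(2,2): no bracket -> illegal
(2,5): flips 2 -> legal
(3,7): no bracket -> illegal
(4,5): flips 2 -> legal
(4,7): no bracket -> illegal
(5,3): flips 1 -> legal
(5,6): flips 1 -> legal
(5,7): flips 1 -> legal
(6,3): no bracket -> illegal
(6,5): flips 1 -> legal
(6,6): flips 2 -> legal
(7,3): no bracket -> illegal
(7,4): no bracket -> illegal
(7,5): no bracket -> illegal
B mobility = 11
-- W to move --
(0,1): flips 2 -> legal
(0,2): no bracket -> illegal
(0,3): no bracket -> illegal
(1,0): flips 3 -> legal
(1,1): flips 1 -> legal
(1,4): no bracket -> illegal
(2,0): no bracket -> illegal
(2,2): flips 2 -> legal
(2,5): no bracket -> illegal
(2,6): flips 2 -> legal
(2,7): no bracket -> illegal
(3,0): no bracket -> illegal
(3,1): flips 2 -> legal
(3,7): flips 2 -> legal
(4,1): no bracket -> illegal
(4,2): flips 2 -> legal
(4,5): no bracket -> illegal
(4,7): no bracket -> illegal
(5,2): flips 1 -> legal
(5,3): flips 3 -> legal
W mobility = 10

Answer: B=11 W=10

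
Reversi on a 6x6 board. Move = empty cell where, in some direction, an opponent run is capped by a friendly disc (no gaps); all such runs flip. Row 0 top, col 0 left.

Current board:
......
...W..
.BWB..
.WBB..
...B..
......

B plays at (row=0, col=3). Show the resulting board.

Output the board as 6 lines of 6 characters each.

Place B at (0,3); scan 8 dirs for brackets.
Dir NW: edge -> no flip
Dir N: edge -> no flip
Dir NE: edge -> no flip
Dir W: first cell '.' (not opp) -> no flip
Dir E: first cell '.' (not opp) -> no flip
Dir SW: first cell '.' (not opp) -> no flip
Dir S: opp run (1,3) capped by B -> flip
Dir SE: first cell '.' (not opp) -> no flip
All flips: (1,3)

Answer: ...B..
...B..
.BWB..
.WBB..
...B..
......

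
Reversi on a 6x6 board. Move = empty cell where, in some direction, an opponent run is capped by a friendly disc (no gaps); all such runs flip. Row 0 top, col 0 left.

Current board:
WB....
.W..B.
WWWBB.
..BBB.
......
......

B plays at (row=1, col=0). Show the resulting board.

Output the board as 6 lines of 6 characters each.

Answer: WB....
BW..B.
WBWBB.
..BBB.
......
......

Derivation:
Place B at (1,0); scan 8 dirs for brackets.
Dir NW: edge -> no flip
Dir N: opp run (0,0), next=edge -> no flip
Dir NE: first cell 'B' (not opp) -> no flip
Dir W: edge -> no flip
Dir E: opp run (1,1), next='.' -> no flip
Dir SW: edge -> no flip
Dir S: opp run (2,0), next='.' -> no flip
Dir SE: opp run (2,1) capped by B -> flip
All flips: (2,1)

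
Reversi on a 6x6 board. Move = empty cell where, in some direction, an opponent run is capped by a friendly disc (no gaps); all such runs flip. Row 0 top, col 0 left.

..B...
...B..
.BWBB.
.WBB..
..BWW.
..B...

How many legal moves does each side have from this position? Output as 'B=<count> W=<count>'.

-- B to move --
(1,1): flips 1 -> legal
(1,2): flips 1 -> legal
(2,0): flips 1 -> legal
(3,0): flips 1 -> legal
(3,4): flips 1 -> legal
(3,5): no bracket -> illegal
(4,0): flips 2 -> legal
(4,1): flips 1 -> legal
(4,5): flips 2 -> legal
(5,3): flips 1 -> legal
(5,4): flips 1 -> legal
(5,5): flips 1 -> legal
B mobility = 11
-- W to move --
(0,1): no bracket -> illegal
(0,3): flips 3 -> legal
(0,4): flips 1 -> legal
(1,0): flips 2 -> legal
(1,1): flips 1 -> legal
(1,2): no bracket -> illegal
(1,4): no bracket -> illegal
(1,5): no bracket -> illegal
(2,0): flips 1 -> legal
(2,5): flips 2 -> legal
(3,0): no bracket -> illegal
(3,4): flips 2 -> legal
(3,5): no bracket -> illegal
(4,1): flips 1 -> legal
(5,1): no bracket -> illegal
(5,3): flips 1 -> legal
W mobility = 9

Answer: B=11 W=9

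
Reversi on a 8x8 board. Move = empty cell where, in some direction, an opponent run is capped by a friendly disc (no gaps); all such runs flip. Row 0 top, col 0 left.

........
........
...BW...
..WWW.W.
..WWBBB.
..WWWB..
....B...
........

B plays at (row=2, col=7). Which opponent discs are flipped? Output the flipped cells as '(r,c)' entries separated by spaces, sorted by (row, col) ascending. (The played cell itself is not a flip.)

Dir NW: first cell '.' (not opp) -> no flip
Dir N: first cell '.' (not opp) -> no flip
Dir NE: edge -> no flip
Dir W: first cell '.' (not opp) -> no flip
Dir E: edge -> no flip
Dir SW: opp run (3,6) capped by B -> flip
Dir S: first cell '.' (not opp) -> no flip
Dir SE: edge -> no flip

Answer: (3,6)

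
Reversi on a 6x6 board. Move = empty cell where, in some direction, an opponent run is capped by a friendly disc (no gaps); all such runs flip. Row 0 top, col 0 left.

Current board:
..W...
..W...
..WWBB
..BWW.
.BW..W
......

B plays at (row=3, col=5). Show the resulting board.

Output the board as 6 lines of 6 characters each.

Place B at (3,5); scan 8 dirs for brackets.
Dir NW: first cell 'B' (not opp) -> no flip
Dir N: first cell 'B' (not opp) -> no flip
Dir NE: edge -> no flip
Dir W: opp run (3,4) (3,3) capped by B -> flip
Dir E: edge -> no flip
Dir SW: first cell '.' (not opp) -> no flip
Dir S: opp run (4,5), next='.' -> no flip
Dir SE: edge -> no flip
All flips: (3,3) (3,4)

Answer: ..W...
..W...
..WWBB
..BBBB
.BW..W
......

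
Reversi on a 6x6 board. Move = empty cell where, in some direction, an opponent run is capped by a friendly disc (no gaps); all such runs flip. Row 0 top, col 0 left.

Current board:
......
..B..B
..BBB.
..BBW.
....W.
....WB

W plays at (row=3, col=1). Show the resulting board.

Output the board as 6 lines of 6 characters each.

Place W at (3,1); scan 8 dirs for brackets.
Dir NW: first cell '.' (not opp) -> no flip
Dir N: first cell '.' (not opp) -> no flip
Dir NE: opp run (2,2), next='.' -> no flip
Dir W: first cell '.' (not opp) -> no flip
Dir E: opp run (3,2) (3,3) capped by W -> flip
Dir SW: first cell '.' (not opp) -> no flip
Dir S: first cell '.' (not opp) -> no flip
Dir SE: first cell '.' (not opp) -> no flip
All flips: (3,2) (3,3)

Answer: ......
..B..B
..BBB.
.WWWW.
....W.
....WB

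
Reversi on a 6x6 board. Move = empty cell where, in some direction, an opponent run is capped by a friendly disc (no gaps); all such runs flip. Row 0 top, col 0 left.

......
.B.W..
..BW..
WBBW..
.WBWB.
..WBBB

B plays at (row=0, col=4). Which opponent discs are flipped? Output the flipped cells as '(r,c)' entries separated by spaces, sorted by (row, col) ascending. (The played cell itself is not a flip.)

Dir NW: edge -> no flip
Dir N: edge -> no flip
Dir NE: edge -> no flip
Dir W: first cell '.' (not opp) -> no flip
Dir E: first cell '.' (not opp) -> no flip
Dir SW: opp run (1,3) capped by B -> flip
Dir S: first cell '.' (not opp) -> no flip
Dir SE: first cell '.' (not opp) -> no flip

Answer: (1,3)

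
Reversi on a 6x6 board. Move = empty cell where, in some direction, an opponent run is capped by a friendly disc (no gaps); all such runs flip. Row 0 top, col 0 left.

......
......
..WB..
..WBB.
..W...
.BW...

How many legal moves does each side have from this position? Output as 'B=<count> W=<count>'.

Answer: B=5 W=5

Derivation:
-- B to move --
(1,1): flips 1 -> legal
(1,2): no bracket -> illegal
(1,3): no bracket -> illegal
(2,1): flips 1 -> legal
(3,1): flips 1 -> legal
(4,1): flips 1 -> legal
(4,3): no bracket -> illegal
(5,3): flips 1 -> legal
B mobility = 5
-- W to move --
(1,2): no bracket -> illegal
(1,3): no bracket -> illegal
(1,4): flips 1 -> legal
(2,4): flips 2 -> legal
(2,5): no bracket -> illegal
(3,5): flips 2 -> legal
(4,0): no bracket -> illegal
(4,1): no bracket -> illegal
(4,3): no bracket -> illegal
(4,4): flips 1 -> legal
(4,5): no bracket -> illegal
(5,0): flips 1 -> legal
W mobility = 5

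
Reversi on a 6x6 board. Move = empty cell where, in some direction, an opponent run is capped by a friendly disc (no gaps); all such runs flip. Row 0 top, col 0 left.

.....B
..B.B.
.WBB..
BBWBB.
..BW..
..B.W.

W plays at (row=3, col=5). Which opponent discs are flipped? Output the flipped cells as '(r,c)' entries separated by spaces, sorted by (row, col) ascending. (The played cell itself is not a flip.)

Dir NW: first cell '.' (not opp) -> no flip
Dir N: first cell '.' (not opp) -> no flip
Dir NE: edge -> no flip
Dir W: opp run (3,4) (3,3) capped by W -> flip
Dir E: edge -> no flip
Dir SW: first cell '.' (not opp) -> no flip
Dir S: first cell '.' (not opp) -> no flip
Dir SE: edge -> no flip

Answer: (3,3) (3,4)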